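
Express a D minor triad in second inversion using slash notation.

Dm/A

Second inversion of D minor has the fifth (A) in the bass. As a slash chord: Dm/A.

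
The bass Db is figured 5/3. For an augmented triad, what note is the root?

Db

The figures 5/3 mean the root of the chord is in the bass. If Db is the root of an augmented triad, the root is Db (chord tones Db–F–A).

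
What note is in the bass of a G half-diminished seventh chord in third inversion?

The seventh of G half-diminished seventh (G–Bb–Db–F) is F; that is the bass in third inversion.

F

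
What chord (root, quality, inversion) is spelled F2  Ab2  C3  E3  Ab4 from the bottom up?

Reducing to letter names: F, Ab, C, E. These stack in thirds as F–Ab–C–E — an F minor-major seventh chord.
With the root (F) in the bass, the chord is in root position (figured bass 7).

F minor-major seventh, root position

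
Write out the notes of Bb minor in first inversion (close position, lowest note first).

Db, F, Bb

Spelling Bb minor: Bb–Db–F. In first inversion the third is bass, giving Db, F, Bb from the bottom.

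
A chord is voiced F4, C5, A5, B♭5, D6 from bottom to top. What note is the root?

The distinct letter names are F, C, A, Bb, D. Arranged as a stack of thirds they read Bb–D–F–A–C, so Bb is the root (a Bb major ninth chord).

Bb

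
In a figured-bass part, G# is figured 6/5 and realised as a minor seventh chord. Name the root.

The figures 6/5 mean the third of the chord is in the bass. If G# is the third of a minor seventh chord, the root is E# (chord tones E#–G#–B#–D#).

E#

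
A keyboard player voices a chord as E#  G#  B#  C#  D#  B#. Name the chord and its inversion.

C# major ninth, first inversion

The distinct note names are E#, G#, B#, C#, D#. Stacked in thirds they read C#–E#–G#–B#–D#, which is a major ninth chord on C#.
E# is the third of C# major ninth; third in the bass means first inversion.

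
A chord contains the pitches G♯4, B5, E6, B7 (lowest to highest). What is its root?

G#, B, E are the tones of an E major triad (E–G#–B), making E the root.

E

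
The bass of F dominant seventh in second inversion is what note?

C

The fifth of F dominant seventh (F–A–C–Eb) is C; that is the bass in second inversion.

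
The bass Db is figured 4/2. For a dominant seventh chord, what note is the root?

The figures 4/2 mean the seventh of the chord is in the bass. If Db is the seventh of a dominant seventh chord, the root is Eb (chord tones Eb–G–Bb–Db).

Eb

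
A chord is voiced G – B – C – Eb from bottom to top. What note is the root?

G, B, C, Eb are the tones of a C minor-major seventh chord (C–Eb–G–B), making C the root.

C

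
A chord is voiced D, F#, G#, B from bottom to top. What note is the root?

D, F#, G#, B are the tones of a G# half-diminished seventh chord (G#–B–D–F#), making G# the root.

G#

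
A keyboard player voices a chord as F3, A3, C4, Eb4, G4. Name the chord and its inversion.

F dominant ninth, root position

Reducing to letter names: F, A, C, Eb, G. These stack in thirds as F–A–C–Eb–G — an F dominant ninth chord.
F is the root of F dominant ninth; root in the bass means root position.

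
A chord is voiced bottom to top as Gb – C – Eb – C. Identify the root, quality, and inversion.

Reducing to letter names: Gb, C, Eb. These stack in thirds as C–Eb–Gb — a C diminished triad.
Gb is the fifth of C diminished; fifth in the bass means second inversion (figured bass 6/4).

C diminished, second inversion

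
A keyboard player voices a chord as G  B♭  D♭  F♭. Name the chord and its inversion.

The distinct note names are G, Bb, Db, Fb. Stacked in thirds they read G–Bb–Db–Fb, which is a diminished seventh chord on G.
G is the root of G diminished seventh; root in the bass means root position (figured bass 7).

G diminished seventh, root position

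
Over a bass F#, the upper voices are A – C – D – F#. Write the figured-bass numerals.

The notes F#, A, C, D stack in thirds as D–F#–A–C — a D dominant seventh chord. The bass F# is the third, so this is first inversion: figured 6/5.

6/5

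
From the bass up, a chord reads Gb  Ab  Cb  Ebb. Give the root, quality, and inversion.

Ab half-diminished seventh, third inversion

The distinct note names are Gb, Ab, Cb, Ebb. Stacked in thirds they read Ab–Cb–Ebb–Gb, which is a half-diminished seventh chord on Ab.
The lowest note is Gb, the seventh of the chord, so this is third inversion (figured bass 4/2).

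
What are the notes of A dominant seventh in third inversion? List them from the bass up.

The chord tones are A–C#–E–G. With the seventh (G) lowest for third inversion: G, A, C#, E.

G, A, C#, E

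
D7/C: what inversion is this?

third inversion

D7/C means D dominant seventh with C in the bass. C is the seventh of D dominant seventh (D–F#–A–C), so this is third inversion.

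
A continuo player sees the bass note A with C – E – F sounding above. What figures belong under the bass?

6/5

The notes A, C, E, F stack in thirds as F–A–C–E — an F major seventh chord. The bass A is the third, so this is first inversion: figured 6/5.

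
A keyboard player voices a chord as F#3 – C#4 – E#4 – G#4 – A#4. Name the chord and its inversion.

F# major ninth, root position

Reducing to letter names: F#, C#, E#, G#, A#. These stack in thirds as F#–A#–C#–E#–G# — an F# major ninth chord.
With the root (F#) in the bass, the chord is in root position.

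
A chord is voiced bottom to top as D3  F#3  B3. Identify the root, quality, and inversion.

The pitch classes D, F#, B arrange in thirds as B–D–F#: a B minor triad.
D is the third of B minor; third in the bass means first inversion (figured bass 6).

B minor, first inversion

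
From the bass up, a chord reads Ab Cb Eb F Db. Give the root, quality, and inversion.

The pitch classes Ab, Cb, Eb, F, Db arrange in thirds as Db–F–Ab–Cb–Eb: a Db dominant ninth chord.
Ab is the fifth of Db dominant ninth; fifth in the bass means second inversion.

Db dominant ninth, second inversion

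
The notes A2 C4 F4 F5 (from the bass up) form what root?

F

A, C, F are the tones of an F major triad (F–A–C), making F the root.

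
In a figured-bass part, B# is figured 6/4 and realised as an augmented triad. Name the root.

E

The figures 6/4 mean the fifth of the chord is in the bass. If B# is the fifth of an augmented triad, the root is E (chord tones E–G#–B#).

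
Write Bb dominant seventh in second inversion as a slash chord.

Bb7/F

Second inversion of Bb dominant seventh has the fifth (F) in the bass. As a slash chord: Bb7/F.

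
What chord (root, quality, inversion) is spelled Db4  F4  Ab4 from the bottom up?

Db major, root position

The pitch classes Db, F, Ab arrange in thirds as Db–F–Ab: a Db major triad.
The lowest note is Db, the root of the chord, so this is root position (figured bass 5/3).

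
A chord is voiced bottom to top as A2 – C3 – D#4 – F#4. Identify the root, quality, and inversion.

The pitch classes A, C, D#, F# arrange in thirds as D#–F#–A–C: a D# diminished seventh chord.
With the fifth (A) in the bass, the chord is in second inversion (figured bass 4/3).

D# diminished seventh, second inversion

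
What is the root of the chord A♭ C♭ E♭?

Ab

The distinct letter names are Ab, Cb, Eb. Arranged as a stack of thirds they read Ab–Cb–Eb, so Ab is the root (an Ab minor triad).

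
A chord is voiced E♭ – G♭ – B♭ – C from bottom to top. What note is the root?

C

Eb, Gb, Bb, C are the tones of a C half-diminished seventh chord (C–Eb–Gb–Bb), making C the root.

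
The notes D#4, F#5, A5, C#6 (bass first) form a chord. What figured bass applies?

The notes D#, F#, A, C# stack in thirds as D#–F#–A–C# — a D# half-diminished seventh chord. The bass D# is the root, so this is root position: figured 7.

7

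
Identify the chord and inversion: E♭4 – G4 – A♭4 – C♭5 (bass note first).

Ab minor-major seventh, second inversion

The distinct note names are Eb, G, Ab, Cb. Stacked in thirds they read Ab–Cb–Eb–G, which is a minor-major seventh chord on Ab.
The lowest note is Eb, the fifth of the chord, so this is second inversion (figured bass 4/3).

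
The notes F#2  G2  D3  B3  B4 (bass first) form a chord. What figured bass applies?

4/2

The notes F#, G, D, B stack in thirds as G–B–D–F# — a G major seventh chord. The bass F# is the seventh, so this is third inversion: figured 4/2.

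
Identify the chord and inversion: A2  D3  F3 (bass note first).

D minor, second inversion

Reducing to letter names: A, D, F. These stack in thirds as D–F–A — a D minor triad.
The lowest note is A, the fifth of the chord, so this is second inversion (figured bass 6/4).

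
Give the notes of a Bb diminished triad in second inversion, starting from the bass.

Fb, Bb, Db

The chord tones are Bb–Db–Fb. With the fifth (Fb) lowest for second inversion: Fb, Bb, Db.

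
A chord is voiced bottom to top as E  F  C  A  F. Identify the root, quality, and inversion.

F major seventh, third inversion

Reducing to letter names: E, F, C, A. These stack in thirds as F–A–C–E — an F major seventh chord.
With the seventh (E) in the bass, the chord is in third inversion (figured bass 4/2).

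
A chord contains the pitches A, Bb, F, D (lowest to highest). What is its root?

Bb

The distinct letter names are A, Bb, F, D. Arranged as a stack of thirds they read Bb–D–F–A, so Bb is the root (a Bb major seventh chord).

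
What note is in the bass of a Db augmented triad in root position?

Db

The root of Db augmented (Db–F–A) is Db; that is the bass in root position.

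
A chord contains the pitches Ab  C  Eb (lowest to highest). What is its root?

Reordering Ab, C, Eb into stacked thirds gives Ab–C–Eb; the bottom of that stack, Ab, is the root.

Ab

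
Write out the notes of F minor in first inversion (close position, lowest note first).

Ab, C, F

F minor is F–Ab–C. First inversion puts the third (Ab) in the bass, with the remaining tones above: Ab, C, F.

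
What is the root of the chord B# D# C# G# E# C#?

Reordering B#, D#, C#, G#, E# into stacked thirds gives C#–E#–G#–B#–D#; the bottom of that stack, C#, is the root.

C#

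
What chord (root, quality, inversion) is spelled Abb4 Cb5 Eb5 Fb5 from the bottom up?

Reducing to letter names: Abb, Cb, Eb, Fb. These stack in thirds as Fb–Abb–Cb–Eb — an Fb minor-major seventh chord.
The lowest note is Abb, the third of the chord, so this is first inversion (figured bass 6/5).

Fb minor-major seventh, first inversion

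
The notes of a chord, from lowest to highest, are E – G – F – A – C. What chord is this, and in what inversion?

The distinct note names are E, G, F, A, C. Stacked in thirds they read F–A–C–E–G, which is a major ninth chord on F.
The lowest note is E, the seventh of the chord, so this is third inversion.

F major ninth, third inversion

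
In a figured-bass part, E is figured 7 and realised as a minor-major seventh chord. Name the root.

E

The figures 7 mean the root of the chord is in the bass. If E is the root of a minor-major seventh chord, the root is E (chord tones E–G–B–D#).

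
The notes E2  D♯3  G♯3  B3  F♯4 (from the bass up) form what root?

E

The distinct letter names are E, D#, G#, B, F#. Arranged as a stack of thirds they read E–G#–B–D#–F#, so E is the root (an E major ninth chord).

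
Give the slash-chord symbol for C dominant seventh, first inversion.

First inversion of C dominant seventh has the third (E) in the bass. As a slash chord: C7/E.

C7/E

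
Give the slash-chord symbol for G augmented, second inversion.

Gaug/D#

Second inversion of G augmented has the fifth (D#) in the bass. As a slash chord: Gaug/D#.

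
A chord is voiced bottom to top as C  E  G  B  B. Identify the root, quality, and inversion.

Reducing to letter names: C, E, G, B. These stack in thirds as C–E–G–B — a C major seventh chord.
The lowest note is C, the root of the chord, so this is root position (figured bass 7).

C major seventh, root position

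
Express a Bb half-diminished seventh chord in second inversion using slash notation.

Bbø7/Fb

Second inversion of Bb half-diminished seventh has the fifth (Fb) in the bass. As a slash chord: Bbø7/Fb.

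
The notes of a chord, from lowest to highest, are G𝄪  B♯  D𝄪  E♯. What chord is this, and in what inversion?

E# major seventh, first inversion

Reducing to letter names: G##, B#, D##, E#. These stack in thirds as E#–G##–B#–D## — an E# major seventh chord.
With the third (G##) in the bass, the chord is in first inversion (figured bass 6/5).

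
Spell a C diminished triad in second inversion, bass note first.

Gb, C, Eb

C diminished is C–Eb–Gb. Second inversion puts the fifth (Gb) in the bass, with the remaining tones above: Gb, C, Eb.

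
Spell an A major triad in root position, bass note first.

Spelling A major: A–C#–E. In root position the root is bass, giving A, C#, E from the bottom.

A, C#, E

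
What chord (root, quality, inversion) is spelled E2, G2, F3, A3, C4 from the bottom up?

Reducing to letter names: E, G, F, A, C. These stack in thirds as F–A–C–E–G — an F major ninth chord.
E is the seventh of F major ninth; seventh in the bass means third inversion.

F major ninth, third inversion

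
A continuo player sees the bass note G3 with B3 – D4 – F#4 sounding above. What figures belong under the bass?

7

The notes G, B, D, F# stack in thirds as G–B–D–F# — a G major seventh chord. The bass G is the root, so this is root position: figured 7.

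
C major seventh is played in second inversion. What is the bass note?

G

In second inversion the fifth is lowest. For C major seventh (C–E–G–B) that is G.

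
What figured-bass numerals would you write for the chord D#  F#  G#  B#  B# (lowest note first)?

4/3

The notes D#, F#, G#, B# stack in thirds as G#–B#–D#–F# — a G# dominant seventh chord. The bass D# is the fifth, so this is second inversion: figured 4/3.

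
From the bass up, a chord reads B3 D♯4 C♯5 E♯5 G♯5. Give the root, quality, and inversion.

C# dominant ninth, third inversion

Reducing to letter names: B, D#, C#, E#, G#. These stack in thirds as C#–E#–G#–B–D# — a C# dominant ninth chord.
With the seventh (B) in the bass, the chord is in third inversion.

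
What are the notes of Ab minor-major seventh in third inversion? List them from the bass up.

G, Ab, Cb, Eb

Ab minor-major seventh is Ab–Cb–Eb–G. Third inversion puts the seventh (G) in the bass, with the remaining tones above: G, Ab, Cb, Eb.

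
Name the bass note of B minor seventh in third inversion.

A

B minor seventh is B–D–F#–A. Third inversion places the seventh in the bass: A.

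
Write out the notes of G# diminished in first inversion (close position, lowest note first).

Spelling G# diminished: G#–B–D. In first inversion the third is bass, giving B, D, G# from the bottom.

B, D, G#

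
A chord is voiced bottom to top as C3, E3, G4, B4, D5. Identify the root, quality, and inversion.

Reducing to letter names: C, E, G, B, D. These stack in thirds as C–E–G–B–D — a C major ninth chord.
C is the root of C major ninth; root in the bass means root position.

C major ninth, root position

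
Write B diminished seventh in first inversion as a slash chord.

First inversion of B diminished seventh has the third (D) in the bass. As a slash chord: Bdim7/D.

Bdim7/D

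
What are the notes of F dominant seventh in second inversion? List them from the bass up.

Spelling F dominant seventh: F–A–C–Eb. In second inversion the fifth is bass, giving C, Eb, F, A from the bottom.

C, Eb, F, A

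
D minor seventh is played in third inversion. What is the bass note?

In third inversion the seventh is lowest. For D minor seventh (D–F–A–C) that is C.

C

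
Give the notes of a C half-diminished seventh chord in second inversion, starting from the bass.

C half-diminished seventh is C–Eb–Gb–Bb. Second inversion puts the fifth (Gb) in the bass, with the remaining tones above: Gb, Bb, C, Eb.

Gb, Bb, C, Eb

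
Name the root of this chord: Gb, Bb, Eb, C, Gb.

C

Gb, Bb, Eb, C are the tones of a C half-diminished seventh chord (C–Eb–Gb–Bb), making C the root.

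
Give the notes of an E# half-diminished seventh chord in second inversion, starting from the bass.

E# half-diminished seventh is E#–G#–B–D#. Second inversion puts the fifth (B) in the bass, with the remaining tones above: B, D#, E#, G#.

B, D#, E#, G#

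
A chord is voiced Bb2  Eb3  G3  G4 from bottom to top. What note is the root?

Eb

The distinct letter names are Bb, Eb, G. Arranged as a stack of thirds they read Eb–G–Bb, so Eb is the root (an Eb major triad).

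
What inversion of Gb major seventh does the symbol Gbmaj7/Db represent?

Gbmaj7/Db means Gb major seventh with Db in the bass. Db is the fifth of Gb major seventh (Gb–Bb–Db–F), so this is second inversion.

second inversion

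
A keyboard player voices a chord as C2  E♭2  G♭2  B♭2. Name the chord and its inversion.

C half-diminished seventh, root position

Reducing to letter names: C, Eb, Gb, Bb. These stack in thirds as C–Eb–Gb–Bb — a C half-diminished seventh chord.
The lowest note is C, the root of the chord, so this is root position (figured bass 7).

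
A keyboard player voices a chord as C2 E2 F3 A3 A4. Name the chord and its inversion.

F major seventh, second inversion

The distinct note names are C, E, F, A. Stacked in thirds they read F–A–C–E, which is a major seventh chord on F.
C is the fifth of F major seventh; fifth in the bass means second inversion (figured bass 4/3).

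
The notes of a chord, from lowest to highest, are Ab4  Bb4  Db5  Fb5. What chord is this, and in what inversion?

Bb half-diminished seventh, third inversion

The pitch classes Ab, Bb, Db, Fb arrange in thirds as Bb–Db–Fb–Ab: a Bb half-diminished seventh chord.
Ab is the seventh of Bb half-diminished seventh; seventh in the bass means third inversion (figured bass 4/2).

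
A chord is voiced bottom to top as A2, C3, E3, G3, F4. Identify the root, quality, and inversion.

Reducing to letter names: A, C, E, G, F. These stack in thirds as F–A–C–E–G — an F major ninth chord.
With the third (A) in the bass, the chord is in first inversion.

F major ninth, first inversion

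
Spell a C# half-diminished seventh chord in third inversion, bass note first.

B, C#, E, G

C# half-diminished seventh is C#–E–G–B. Third inversion puts the seventh (B) in the bass, with the remaining tones above: B, C#, E, G.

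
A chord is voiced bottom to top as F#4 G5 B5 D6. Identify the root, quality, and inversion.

G major seventh, third inversion

The distinct note names are F#, G, B, D. Stacked in thirds they read G–B–D–F#, which is a major seventh chord on G.
The lowest note is F#, the seventh of the chord, so this is third inversion (figured bass 4/2).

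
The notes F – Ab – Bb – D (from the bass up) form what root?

Reordering F, Ab, Bb, D into stacked thirds gives Bb–D–F–Ab; the bottom of that stack, Bb, is the root.

Bb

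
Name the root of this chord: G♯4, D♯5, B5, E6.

E

G#, D#, B, E are the tones of an E major seventh chord (E–G#–B–D#), making E the root.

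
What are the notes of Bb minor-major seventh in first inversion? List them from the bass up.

Db, F, A, Bb

Spelling Bb minor-major seventh: Bb–Db–F–A. In first inversion the third is bass, giving Db, F, A, Bb from the bottom.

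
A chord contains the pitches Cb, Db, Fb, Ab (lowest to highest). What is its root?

Db

Reordering Cb, Db, Fb, Ab into stacked thirds gives Db–Fb–Ab–Cb; the bottom of that stack, Db, is the root.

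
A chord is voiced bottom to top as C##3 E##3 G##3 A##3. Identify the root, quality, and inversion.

Reducing to letter names: C##, E##, G##, A##. These stack in thirds as A##–C##–E##–G## — an A## minor seventh chord.
C## is the third of A## minor seventh; third in the bass means first inversion (figured bass 6/5).

A## minor seventh, first inversion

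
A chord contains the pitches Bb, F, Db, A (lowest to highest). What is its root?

Bb

Reordering Bb, F, Db, A into stacked thirds gives Bb–Db–F–A; the bottom of that stack, Bb, is the root.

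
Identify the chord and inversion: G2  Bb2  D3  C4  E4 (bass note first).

The pitch classes G, Bb, D, C, E arrange in thirds as C–E–G–Bb–D: a C dominant ninth chord.
With the fifth (G) in the bass, the chord is in second inversion.

C dominant ninth, second inversion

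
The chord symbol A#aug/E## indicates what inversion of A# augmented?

second inversion

A#aug/E## means A# augmented with E## in the bass. E## is the fifth of A# augmented (A#–C##–E##), so this is second inversion.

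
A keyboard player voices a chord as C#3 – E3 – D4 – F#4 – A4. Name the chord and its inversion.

D major ninth, third inversion

The pitch classes C#, E, D, F#, A arrange in thirds as D–F#–A–C#–E: a D major ninth chord.
The lowest note is C#, the seventh of the chord, so this is third inversion.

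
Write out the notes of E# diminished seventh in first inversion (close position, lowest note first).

Spelling E# diminished seventh: E#–G#–B–D. In first inversion the third is bass, giving G#, B, D, E# from the bottom.

G#, B, D, E#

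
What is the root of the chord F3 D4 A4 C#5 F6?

D

The distinct letter names are F, D, A, C#. Arranged as a stack of thirds they read D–F–A–C#, so D is the root (a D minor-major seventh chord).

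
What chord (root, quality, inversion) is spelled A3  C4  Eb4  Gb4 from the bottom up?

The distinct note names are A, C, Eb, Gb. Stacked in thirds they read A–C–Eb–Gb, which is a diminished seventh chord on A.
The lowest note is A, the root of the chord, so this is root position (figured bass 7).

A diminished seventh, root position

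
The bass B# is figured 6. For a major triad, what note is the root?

G#

The figures 6 mean the third of the chord is in the bass. If B# is the third of a major triad, the root is G# (chord tones G#–B#–D#).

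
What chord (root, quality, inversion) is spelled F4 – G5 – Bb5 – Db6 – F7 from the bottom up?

The pitch classes F, G, Bb, Db arrange in thirds as G–Bb–Db–F: a G half-diminished seventh chord.
The lowest note is F, the seventh of the chord, so this is third inversion (figured bass 4/2).

G half-diminished seventh, third inversion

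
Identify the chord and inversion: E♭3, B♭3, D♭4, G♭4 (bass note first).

Eb minor seventh, root position

The distinct note names are Eb, Bb, Db, Gb. Stacked in thirds they read Eb–Gb–Bb–Db, which is a minor seventh chord on Eb.
The lowest note is Eb, the root of the chord, so this is root position (figured bass 7).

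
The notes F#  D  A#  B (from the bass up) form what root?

F#, D, A#, B are the tones of a B minor-major seventh chord (B–D–F#–A#), making B the root.

B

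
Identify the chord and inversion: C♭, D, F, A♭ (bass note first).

The pitch classes Cb, D, F, Ab arrange in thirds as D–F–Ab–Cb: a D diminished seventh chord.
With the seventh (Cb) in the bass, the chord is in third inversion (figured bass 4/2).

D diminished seventh, third inversion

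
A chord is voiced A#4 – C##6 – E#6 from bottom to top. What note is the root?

A#

Reordering A#, C##, E# into stacked thirds gives A#–C##–E#; the bottom of that stack, A#, is the root.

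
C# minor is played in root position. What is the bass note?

C#

C# minor is C#–E–G#. Root position places the root in the bass: C#.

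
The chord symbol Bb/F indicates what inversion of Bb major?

second inversion

Bb/F means Bb major with F in the bass. F is the fifth of Bb major (Bb–D–F), so this is second inversion.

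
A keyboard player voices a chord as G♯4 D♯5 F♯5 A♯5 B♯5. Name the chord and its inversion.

The pitch classes G#, D#, F#, A#, B# arrange in thirds as G#–B#–D#–F#–A#: a G# dominant ninth chord.
G# is the root of G# dominant ninth; root in the bass means root position.

G# dominant ninth, root position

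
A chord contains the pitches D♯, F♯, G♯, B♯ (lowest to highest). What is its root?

G#

D#, F#, G#, B# are the tones of a G# dominant seventh chord (G#–B#–D#–F#), making G# the root.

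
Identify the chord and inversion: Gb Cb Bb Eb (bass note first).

Cb major seventh, second inversion

The distinct note names are Gb, Cb, Bb, Eb. Stacked in thirds they read Cb–Eb–Gb–Bb, which is a major seventh chord on Cb.
With the fifth (Gb) in the bass, the chord is in second inversion (figured bass 4/3).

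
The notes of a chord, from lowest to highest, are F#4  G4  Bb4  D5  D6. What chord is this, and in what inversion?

G minor-major seventh, third inversion

Reducing to letter names: F#, G, Bb, D. These stack in thirds as G–Bb–D–F# — a G minor-major seventh chord.
F# is the seventh of G minor-major seventh; seventh in the bass means third inversion (figured bass 4/2).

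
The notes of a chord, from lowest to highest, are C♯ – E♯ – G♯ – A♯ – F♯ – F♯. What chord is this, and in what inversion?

F# major ninth, second inversion

Reducing to letter names: C#, E#, G#, A#, F#. These stack in thirds as F#–A#–C#–E#–G# — an F# major ninth chord.
With the fifth (C#) in the bass, the chord is in second inversion.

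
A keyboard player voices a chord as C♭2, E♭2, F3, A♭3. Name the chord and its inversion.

The distinct note names are Cb, Eb, F, Ab. Stacked in thirds they read F–Ab–Cb–Eb, which is a half-diminished seventh chord on F.
Cb is the fifth of F half-diminished seventh; fifth in the bass means second inversion (figured bass 4/3).

F half-diminished seventh, second inversion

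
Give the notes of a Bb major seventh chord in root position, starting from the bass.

Bb, D, F, A

Bb major seventh is Bb–D–F–A. Root position puts the root (Bb) in the bass, with the remaining tones above: Bb, D, F, A.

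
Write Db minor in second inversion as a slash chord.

Dbm/Ab

Second inversion of Db minor has the fifth (Ab) in the bass. As a slash chord: Dbm/Ab.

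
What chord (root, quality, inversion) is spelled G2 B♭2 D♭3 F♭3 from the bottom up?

The distinct note names are G, Bb, Db, Fb. Stacked in thirds they read G–Bb–Db–Fb, which is a diminished seventh chord on G.
With the root (G) in the bass, the chord is in root position (figured bass 7).

G diminished seventh, root position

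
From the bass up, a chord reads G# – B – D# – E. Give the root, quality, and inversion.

Reducing to letter names: G#, B, D#, E. These stack in thirds as E–G#–B–D# — an E major seventh chord.
With the third (G#) in the bass, the chord is in first inversion (figured bass 6/5).

E major seventh, first inversion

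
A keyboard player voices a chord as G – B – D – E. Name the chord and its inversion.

The pitch classes G, B, D, E arrange in thirds as E–G–B–D: an E minor seventh chord.
The lowest note is G, the third of the chord, so this is first inversion (figured bass 6/5).

E minor seventh, first inversion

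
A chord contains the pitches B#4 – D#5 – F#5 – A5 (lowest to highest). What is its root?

The distinct letter names are B#, D#, F#, A. Arranged as a stack of thirds they read B#–D#–F#–A, so B# is the root (a B# diminished seventh chord).

B#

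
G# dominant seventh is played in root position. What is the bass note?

G# dominant seventh is G#–B#–D#–F#. Root position places the root in the bass: G#.

G#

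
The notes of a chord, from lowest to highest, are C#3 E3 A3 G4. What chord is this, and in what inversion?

A dominant seventh, first inversion

The distinct note names are C#, E, A, G. Stacked in thirds they read A–C#–E–G, which is a dominant seventh chord on A.
With the third (C#) in the bass, the chord is in first inversion (figured bass 6/5).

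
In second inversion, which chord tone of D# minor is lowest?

A#

The fifth of D# minor (D#–F#–A#) is A#; that is the bass in second inversion.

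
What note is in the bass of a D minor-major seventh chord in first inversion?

F

In first inversion the third is lowest. For D minor-major seventh (D–F–A–C#) that is F.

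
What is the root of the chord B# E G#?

E

Reordering B#, E, G# into stacked thirds gives E–G#–B#; the bottom of that stack, E, is the root.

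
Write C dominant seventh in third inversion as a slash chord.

Third inversion of C dominant seventh has the seventh (Bb) in the bass. As a slash chord: C7/Bb.

C7/Bb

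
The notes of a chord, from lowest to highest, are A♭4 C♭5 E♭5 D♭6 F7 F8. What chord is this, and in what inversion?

The distinct note names are Ab, Cb, Eb, Db, F. Stacked in thirds they read Db–F–Ab–Cb–Eb, which is a dominant ninth chord on Db.
With the fifth (Ab) in the bass, the chord is in second inversion.

Db dominant ninth, second inversion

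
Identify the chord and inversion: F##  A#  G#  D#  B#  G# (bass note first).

Reducing to letter names: F##, A#, G#, D#, B#. These stack in thirds as G#–B#–D#–F##–A# — a G# major ninth chord.
With the seventh (F##) in the bass, the chord is in third inversion.

G# major ninth, third inversion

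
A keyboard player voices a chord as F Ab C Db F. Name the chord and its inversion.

Db major seventh, first inversion

Reducing to letter names: F, Ab, C, Db. These stack in thirds as Db–F–Ab–C — a Db major seventh chord.
With the third (F) in the bass, the chord is in first inversion (figured bass 6/5).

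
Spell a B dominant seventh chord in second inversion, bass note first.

F#, A, B, D#

B dominant seventh is B–D#–F#–A. Second inversion puts the fifth (F#) in the bass, with the remaining tones above: F#, A, B, D#.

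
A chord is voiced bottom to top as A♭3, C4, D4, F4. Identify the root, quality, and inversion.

D half-diminished seventh, second inversion

Reducing to letter names: Ab, C, D, F. These stack in thirds as D–F–Ab–C — a D half-diminished seventh chord.
The lowest note is Ab, the fifth of the chord, so this is second inversion (figured bass 4/3).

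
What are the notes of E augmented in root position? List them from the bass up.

The chord tones are E–G#–B#. With the root (E) lowest for root position: E, G#, B#.

E, G#, B#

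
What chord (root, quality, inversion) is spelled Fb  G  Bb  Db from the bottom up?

G diminished seventh, third inversion

Reducing to letter names: Fb, G, Bb, Db. These stack in thirds as G–Bb–Db–Fb — a G diminished seventh chord.
The lowest note is Fb, the seventh of the chord, so this is third inversion (figured bass 4/2).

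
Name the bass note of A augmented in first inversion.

C#

In first inversion the third is lowest. For A augmented (A–C#–E#) that is C#.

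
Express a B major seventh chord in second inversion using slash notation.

Second inversion of B major seventh has the fifth (F#) in the bass. As a slash chord: Bmaj7/F#.

Bmaj7/F#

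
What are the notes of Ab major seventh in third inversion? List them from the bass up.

Spelling Ab major seventh: Ab–C–Eb–G. In third inversion the seventh is bass, giving G, Ab, C, Eb from the bottom.

G, Ab, C, Eb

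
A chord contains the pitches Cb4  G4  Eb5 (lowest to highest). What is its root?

Cb

Reordering Cb, G, Eb into stacked thirds gives Cb–Eb–G; the bottom of that stack, Cb, is the root.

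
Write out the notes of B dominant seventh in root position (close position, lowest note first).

Spelling B dominant seventh: B–D#–F#–A. In root position the root is bass, giving B, D#, F#, A from the bottom.

B, D#, F#, A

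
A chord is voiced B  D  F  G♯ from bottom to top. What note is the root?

The distinct letter names are B, D, F, G#. Arranged as a stack of thirds they read G#–B–D–F, so G# is the root (a G# diminished seventh chord).

G#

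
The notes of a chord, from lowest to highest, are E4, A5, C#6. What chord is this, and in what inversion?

A major, second inversion

The distinct note names are E, A, C#. Stacked in thirds they read A–C#–E, which is a major triad on A.
The lowest note is E, the fifth of the chord, so this is second inversion (figured bass 6/4).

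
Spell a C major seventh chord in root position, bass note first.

C, E, G, B

The chord tones are C–E–G–B. With the root (C) lowest for root position: C, E, G, B.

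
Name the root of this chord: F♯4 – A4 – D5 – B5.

B

Reordering F#, A, D, B into stacked thirds gives B–D–F#–A; the bottom of that stack, B, is the root.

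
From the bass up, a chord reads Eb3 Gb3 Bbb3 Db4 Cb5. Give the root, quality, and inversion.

The pitch classes Eb, Gb, Bbb, Db, Cb arrange in thirds as Cb–Eb–Gb–Bbb–Db: a Cb dominant ninth chord.
Eb is the third of Cb dominant ninth; third in the bass means first inversion.

Cb dominant ninth, first inversion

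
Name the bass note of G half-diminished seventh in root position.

G

G half-diminished seventh is G–Bb–Db–F. Root position places the root in the bass: G.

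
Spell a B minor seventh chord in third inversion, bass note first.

Spelling B minor seventh: B–D–F#–A. In third inversion the seventh is bass, giving A, B, D, F# from the bottom.

A, B, D, F#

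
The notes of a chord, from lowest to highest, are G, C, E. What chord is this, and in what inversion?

The pitch classes G, C, E arrange in thirds as C–E–G: a C major triad.
The lowest note is G, the fifth of the chord, so this is second inversion (figured bass 6/4).

C major, second inversion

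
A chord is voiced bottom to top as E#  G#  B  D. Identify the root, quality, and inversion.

E# diminished seventh, root position

The distinct note names are E#, G#, B, D. Stacked in thirds they read E#–G#–B–D, which is a diminished seventh chord on E#.
With the root (E#) in the bass, the chord is in root position (figured bass 7).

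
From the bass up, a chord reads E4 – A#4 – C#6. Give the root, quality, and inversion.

A# diminished, second inversion

The pitch classes E, A#, C# arrange in thirds as A#–C#–E: an A# diminished triad.
With the fifth (E) in the bass, the chord is in second inversion (figured bass 6/4).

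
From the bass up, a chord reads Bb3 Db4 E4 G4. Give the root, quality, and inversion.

E diminished seventh, second inversion

Reducing to letter names: Bb, Db, E, G. These stack in thirds as E–G–Bb–Db — an E diminished seventh chord.
Bb is the fifth of E diminished seventh; fifth in the bass means second inversion (figured bass 4/3).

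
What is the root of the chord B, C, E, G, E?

C

The distinct letter names are B, C, E, G. Arranged as a stack of thirds they read C–E–G–B, so C is the root (a C major seventh chord).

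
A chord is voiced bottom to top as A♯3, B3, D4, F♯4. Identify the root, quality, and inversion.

B minor-major seventh, third inversion

Reducing to letter names: A#, B, D, F#. These stack in thirds as B–D–F#–A# — a B minor-major seventh chord.
The lowest note is A#, the seventh of the chord, so this is third inversion (figured bass 4/2).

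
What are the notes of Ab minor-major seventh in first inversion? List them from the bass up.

Ab minor-major seventh is Ab–Cb–Eb–G. First inversion puts the third (Cb) in the bass, with the remaining tones above: Cb, Eb, G, Ab.

Cb, Eb, G, Ab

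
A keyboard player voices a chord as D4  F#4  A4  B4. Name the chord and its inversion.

B minor seventh, first inversion

Reducing to letter names: D, F#, A, B. These stack in thirds as B–D–F#–A — a B minor seventh chord.
D is the third of B minor seventh; third in the bass means first inversion (figured bass 6/5).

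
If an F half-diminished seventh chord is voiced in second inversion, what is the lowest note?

Cb

F half-diminished seventh is F–Ab–Cb–Eb. Second inversion places the fifth in the bass: Cb.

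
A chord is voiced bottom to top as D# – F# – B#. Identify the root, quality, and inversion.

B# diminished, first inversion

Reducing to letter names: D#, F#, B#. These stack in thirds as B#–D#–F# — a B# diminished triad.
D# is the third of B# diminished; third in the bass means first inversion (figured bass 6).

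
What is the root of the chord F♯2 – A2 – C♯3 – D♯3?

D#

F#, A, C#, D# are the tones of a D# half-diminished seventh chord (D#–F#–A–C#), making D# the root.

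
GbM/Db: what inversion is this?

GbM/Db means Gb major with Db in the bass. Db is the fifth of Gb major (Gb–Bb–Db), so this is second inversion.

second inversion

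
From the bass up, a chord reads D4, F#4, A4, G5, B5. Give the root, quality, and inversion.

The pitch classes D, F#, A, G, B arrange in thirds as G–B–D–F#–A: a G major ninth chord.
With the fifth (D) in the bass, the chord is in second inversion.

G major ninth, second inversion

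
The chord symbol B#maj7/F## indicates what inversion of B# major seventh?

second inversion

B#maj7/F## means B# major seventh with F## in the bass. F## is the fifth of B# major seventh (B#–D##–F##–A##), so this is second inversion.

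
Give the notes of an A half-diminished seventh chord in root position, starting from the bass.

A half-diminished seventh is A–C–Eb–G. Root position puts the root (A) in the bass, with the remaining tones above: A, C, Eb, G.

A, C, Eb, G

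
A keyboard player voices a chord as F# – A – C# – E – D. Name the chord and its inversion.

The pitch classes F#, A, C#, E, D arrange in thirds as D–F#–A–C#–E: a D major ninth chord.
With the third (F#) in the bass, the chord is in first inversion.

D major ninth, first inversion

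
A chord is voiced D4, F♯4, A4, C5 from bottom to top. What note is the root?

D, F#, A, C are the tones of a D dominant seventh chord (D–F#–A–C), making D the root.

D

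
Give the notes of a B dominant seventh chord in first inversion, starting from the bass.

The chord tones are B–D#–F#–A. With the third (D#) lowest for first inversion: D#, F#, A, B.

D#, F#, A, B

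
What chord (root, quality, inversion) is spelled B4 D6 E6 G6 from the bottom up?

E minor seventh, second inversion

The distinct note names are B, D, E, G. Stacked in thirds they read E–G–B–D, which is a minor seventh chord on E.
The lowest note is B, the fifth of the chord, so this is second inversion (figured bass 4/3).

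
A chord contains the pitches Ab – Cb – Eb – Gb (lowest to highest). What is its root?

The distinct letter names are Ab, Cb, Eb, Gb. Arranged as a stack of thirds they read Ab–Cb–Eb–Gb, so Ab is the root (an Ab minor seventh chord).

Ab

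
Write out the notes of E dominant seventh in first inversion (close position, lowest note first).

E dominant seventh is E–G#–B–D. First inversion puts the third (G#) in the bass, with the remaining tones above: G#, B, D, E.

G#, B, D, E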